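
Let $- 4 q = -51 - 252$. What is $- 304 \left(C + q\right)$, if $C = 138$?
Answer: $-64980$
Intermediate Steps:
$q = \frac{303}{4}$ ($q = - \frac{-51 - 252}{4} = \left(- \frac{1}{4}\right) \left(-303\right) = \frac{303}{4} \approx 75.75$)
$- 304 \left(C + q\right) = - 304 \left(138 + \frac{303}{4}\right) = \left(-304\right) \frac{855}{4} = -64980$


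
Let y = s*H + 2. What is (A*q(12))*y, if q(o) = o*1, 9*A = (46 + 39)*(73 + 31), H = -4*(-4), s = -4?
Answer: -2192320/3 ≈ -7.3077e+5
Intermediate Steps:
H = 16
A = 8840/9 (A = ((46 + 39)*(73 + 31))/9 = (85*104)/9 = (⅑)*8840 = 8840/9 ≈ 982.22)
q(o) = o
y = -62 (y = -4*16 + 2 = -64 + 2 = -62)
(A*q(12))*y = ((8840/9)*12)*(-62) = (35360/3)*(-62) = -2192320/3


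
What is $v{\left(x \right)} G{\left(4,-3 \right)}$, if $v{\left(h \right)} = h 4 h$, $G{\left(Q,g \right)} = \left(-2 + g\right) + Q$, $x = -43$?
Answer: $-7396$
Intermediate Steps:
$G{\left(Q,g \right)} = -2 + Q + g$
$v{\left(h \right)} = 4 h^{2}$ ($v{\left(h \right)} = 4 h h = 4 h^{2}$)
$v{\left(x \right)} G{\left(4,-3 \right)} = 4 \left(-43\right)^{2} \left(-2 + 4 - 3\right) = 4 \cdot 1849 \left(-1\right) = 7396 \left(-1\right) = -7396$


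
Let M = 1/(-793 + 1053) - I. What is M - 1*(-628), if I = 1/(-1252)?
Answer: 25553509/40690 ≈ 628.00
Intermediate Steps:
I = -1/1252 ≈ -0.00079872
M = 189/40690 (M = 1/(-793 + 1053) - 1*(-1/1252) = 1/260 + 1/1252 = 189/40690 ≈ 0.0046449)
M - 1*(-628) = 189/40690 - 1*(-628) = 189/40690 + 628 = 25553509/40690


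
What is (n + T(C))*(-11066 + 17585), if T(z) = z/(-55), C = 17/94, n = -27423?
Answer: -924243787113/5170 ≈ -1.7877e+8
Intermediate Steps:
C = 17/94 (C = 17*(1/94) = 17/94 ≈ 0.18085)
T(z) = -z/55 (T(z) = z*(-1/55) = -z/55)
(n + T(C))*(-11066 + 17585) = (-27423 - 1/55*17/94)*(-11066 + 17585) = (-27423 - 17/5170)*6519 = -141776927/5170*6519 = -924243787113/5170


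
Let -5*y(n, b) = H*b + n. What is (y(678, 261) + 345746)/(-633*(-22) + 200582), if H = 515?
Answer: 1593637/1072540 ≈ 1.4859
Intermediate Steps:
y(n, b) = -103*b - n/5 (y(n, b) = -(515*b + n)/5 = -(n + 515*b)/5 = -103*b - n/5)
(y(678, 261) + 345746)/(-633*(-22) + 200582) = ((-103*261 - ⅕*678) + 345746)/(-633*(-22) + 200582) = ((-26883 - 678/5) + 345746)/(13926 + 200582) = (-135093/5 + 345746)/214508 = (1593637/5)*(1/214508) = 1593637/1072540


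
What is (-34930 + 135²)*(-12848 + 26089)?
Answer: -221190905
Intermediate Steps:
(-34930 + 135²)*(-12848 + 26089) = (-34930 + 18225)*13241 = -16705*13241 = -221190905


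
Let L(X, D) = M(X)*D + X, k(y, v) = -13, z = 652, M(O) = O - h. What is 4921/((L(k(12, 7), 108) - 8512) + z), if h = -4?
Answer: -4921/8845 ≈ -0.55636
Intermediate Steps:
M(O) = 4 + O (M(O) = O - 1*(-4) = O + 4 = 4 + O)
L(X, D) = X + D*(4 + X) (L(X, D) = (4 + X)*D + X = D*(4 + X) + X = X + D*(4 + X))
4921/((L(k(12, 7), 108) - 8512) + z) = 4921/(((-13 + 108*(4 - 13)) - 8512) + 652) = 4921/(((-13 + 108*(-9)) - 8512) + 652) = 4921/(((-13 - 972) - 8512) + 652) = 4921/((-985 - 8512) + 652) = 4921/(-9497 + 652) = 4921/(-8845) = 4921*(-1/8845) = -4921/8845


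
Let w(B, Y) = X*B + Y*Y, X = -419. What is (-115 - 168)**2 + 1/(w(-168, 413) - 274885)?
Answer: 2716939235/33924 ≈ 80089.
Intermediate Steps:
w(B, Y) = Y**2 - 419*B (w(B, Y) = -419*B + Y*Y = -419*B + Y**2 = Y**2 - 419*B)
(-115 - 168)**2 + 1/(w(-168, 413) - 274885) = (-115 - 168)**2 + 1/((413**2 - 419*(-168)) - 274885) = (-283)**2 + 1/((170569 + 70392) - 274885) = 80089 + 1/(240961 - 274885) = 80089 + 1/(-33924) = 80089 - 1/33924 = 2716939235/33924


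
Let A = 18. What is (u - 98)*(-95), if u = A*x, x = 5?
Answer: 760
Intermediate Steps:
u = 90 (u = 18*5 = 90)
(u - 98)*(-95) = (90 - 98)*(-95) = -8*(-95) = 760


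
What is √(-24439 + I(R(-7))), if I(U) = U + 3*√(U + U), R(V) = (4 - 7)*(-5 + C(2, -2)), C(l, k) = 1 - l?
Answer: I*√24403 ≈ 156.21*I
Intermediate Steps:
R(V) = 18 (R(V) = (4 - 7)*(-5 + (1 - 1*2)) = -3*(-5 + (1 - 2)) = -3*(-5 - 1) = -3*(-6) = 18)
I(U) = U + 3*√2*√U (I(U) = U + 3*√(2*U) = U + 3*(√2*√U) = U + 3*√2*√U)
√(-24439 + I(R(-7))) = √(-24439 + (18 + 3*√2*√18)) = √(-24439 + (18 + 3*√2*(3*√2))) = √(-24439 + (18 + 18)) = √(-24439 + 36) = √(-24403) = I*√24403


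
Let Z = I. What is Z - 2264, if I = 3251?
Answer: 987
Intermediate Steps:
Z = 3251
Z - 2264 = 3251 - 2264 = 987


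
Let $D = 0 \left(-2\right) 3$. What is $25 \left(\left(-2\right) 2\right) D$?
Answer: $0$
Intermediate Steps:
$D = 0$ ($D = 0 \cdot 3 = 0$)
$25 \left(\left(-2\right) 2\right) D = 25 \left(\left(-2\right) 2\right) 0 = 25 \left(-4\right) 0 = \left(-100\right) 0 = 0$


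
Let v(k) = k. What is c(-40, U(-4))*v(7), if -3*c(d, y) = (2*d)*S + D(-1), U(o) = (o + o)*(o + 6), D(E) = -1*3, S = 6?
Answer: 1127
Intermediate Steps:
D(E) = -3
U(o) = 2*o*(6 + o) (U(o) = (2*o)*(6 + o) = 2*o*(6 + o))
c(d, y) = 1 - 4*d (c(d, y) = -((2*d)*6 - 3)/3 = -(12*d - 3)/3 = -(-3 + 12*d)/3 = 1 - 4*d)
c(-40, U(-4))*v(7) = (1 - 4*(-40))*7 = (1 + 160)*7 = 161*7 = 1127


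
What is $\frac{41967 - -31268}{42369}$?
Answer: $\frac{73235}{42369} \approx 1.7285$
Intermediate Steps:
$\frac{41967 - -31268}{42369} = \left(41967 + 31268\right) \frac{1}{42369} = 73235 \cdot \frac{1}{42369} = \frac{73235}{42369}$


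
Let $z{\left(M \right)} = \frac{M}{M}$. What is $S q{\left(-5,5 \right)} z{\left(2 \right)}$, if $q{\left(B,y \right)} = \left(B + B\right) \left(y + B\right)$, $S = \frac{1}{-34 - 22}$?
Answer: $0$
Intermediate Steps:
$z{\left(M \right)} = 1$
$S = - \frac{1}{56}$ ($S = \frac{1}{-56} = - \frac{1}{56} \approx -0.017857$)
$q{\left(B,y \right)} = 2 B \left(B + y\right)$
$S q{\left(-5,5 \right)} z{\left(2 \right)} = - \frac{2 \left(-5\right) \left(-5 + 5\right)}{56} \cdot 1 = - \frac{2 \left(-5\right) 0}{56} \cdot 1 = \left(- \frac{1}{56}\right) 0 \cdot 1 = 0 \cdot 1 = 0$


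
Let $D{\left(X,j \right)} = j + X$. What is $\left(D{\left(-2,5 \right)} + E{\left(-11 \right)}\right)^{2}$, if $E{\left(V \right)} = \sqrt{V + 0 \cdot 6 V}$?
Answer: $\left(3 + i \sqrt{11}\right)^{2} \approx -2.0 + 19.9 i$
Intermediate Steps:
$D{\left(X,j \right)} = X + j$
$E{\left(V \right)} = \sqrt{V}$ ($E{\left(V \right)} = \sqrt{V + 0 V} = \sqrt{V + 0} = \sqrt{V}$)
$\left(D{\left(-2,5 \right)} + E{\left(-11 \right)}\right)^{2} = \left(\left(-2 + 5\right) + \sqrt{-11}\right)^{2} = \left(3 + i \sqrt{11}\right)^{2}$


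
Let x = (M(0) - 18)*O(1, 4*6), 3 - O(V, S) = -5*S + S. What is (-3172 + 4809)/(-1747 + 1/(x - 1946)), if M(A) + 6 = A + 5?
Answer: -6264799/6685770 ≈ -0.93703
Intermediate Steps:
O(V, S) = 3 + 4*S (O(V, S) = 3 - (-5*S + S) = 3 - (-4)*S = 3 + 4*S)
M(A) = -1 + A (M(A) = -6 + (A + 5) = -6 + (5 + A) = -1 + A)
x = -1881 (x = ((-1 + 0) - 18)*(3 + 4*(4*6)) = (-1 - 18)*(3 + 4*24) = -19*(3 + 96) = -19*99 = -1881)
(-3172 + 4809)/(-1747 + 1/(x - 1946)) = (-3172 + 4809)/(-1747 + 1/(-1881 - 1946)) = 1637/(-1747 + 1/(-3827)) = 1637/(-1747 - 1/3827) = 1637/(-6685770/3827) = 1637*(-3827/6685770) = -6264799/6685770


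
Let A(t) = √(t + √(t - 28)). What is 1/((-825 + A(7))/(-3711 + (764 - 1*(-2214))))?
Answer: 1/(825/733 - √(7 + I*√21)/733) ≈ 0.89148 + 0.000896*I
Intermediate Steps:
A(t) = √(t + √(-28 + t))
1/((-825 + A(7))/(-3711 + (764 - 1*(-2214)))) = 1/((-825 + √(7 + √(-28 + 7)))/(-3711 + (764 - 1*(-2214)))) = 1/((-825 + √(7 + √(-21)))/(-3711 + (764 + 2214))) = 1/((-825 + √(7 + I*√21))/(-3711 + 2978)) = 1/((-825 + √(7 + I*√21))/(-733)) = 1/((-825 + √(7 + I*√21))*(-1/733)) = 1/(825/733 - √(7 + I*√21)/733)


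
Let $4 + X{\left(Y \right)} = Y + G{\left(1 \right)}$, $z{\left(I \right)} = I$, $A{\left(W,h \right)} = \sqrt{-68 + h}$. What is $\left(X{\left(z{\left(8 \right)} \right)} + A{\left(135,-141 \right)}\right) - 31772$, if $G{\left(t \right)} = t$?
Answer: $-31767 + i \sqrt{209} \approx -31767.0 + 14.457 i$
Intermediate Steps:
$X{\left(Y \right)} = -3 + Y$ ($X{\left(Y \right)} = -4 + \left(Y + 1\right) = -4 + \left(1 + Y\right) = -3 + Y$)
$\left(X{\left(z{\left(8 \right)} \right)} + A{\left(135,-141 \right)}\right) - 31772 = \left(\left(-3 + 8\right) + \sqrt{-68 - 141}\right) - 31772 = \left(5 + \sqrt{-209}\right) - 31772 = \left(5 + i \sqrt{209}\right) - 31772 = -31767 + i \sqrt{209}$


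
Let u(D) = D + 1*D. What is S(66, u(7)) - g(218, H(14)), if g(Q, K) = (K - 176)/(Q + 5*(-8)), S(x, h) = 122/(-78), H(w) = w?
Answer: -2270/3471 ≈ -0.65399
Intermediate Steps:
u(D) = 2*D (u(D) = D + D = 2*D)
S(x, h) = -61/39 (S(x, h) = 122*(-1/78) = -61/39)
g(Q, K) = (-176 + K)/(-40 + Q) (g(Q, K) = (-176 + K)/(Q - 40) = (-176 + K)/(-40 + Q))
S(66, u(7)) - g(218, H(14)) = -61/39 - (-176 + 14)/(-40 + 218) = -61/39 - (-162)/178 = -61/39 - 1*(-81/89) = -61/39 + 81/89 = -2270/3471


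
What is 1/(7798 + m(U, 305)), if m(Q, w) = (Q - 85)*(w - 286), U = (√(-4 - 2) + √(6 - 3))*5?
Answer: 1/(6183 + 95*√3 + 95*I*√6) ≈ 0.00015733 - 5.7677e-6*I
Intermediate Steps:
U = 5*√3 + 5*I*√6 (U = (√(-6) + √3)*5 = (I*√6 + √3)*5 = (√3 + I*√6)*5 = 5*√3 + 5*I*√6 ≈ 8.6602 + 12.247*I)
m(Q, w) = (-286 + w)*(-85 + Q) (m(Q, w) = (-85 + Q)*(-286 + w) = (-286 + w)*(-85 + Q))
1/(7798 + m(U, 305)) = 1/(7798 + (24310 - 286*(5*√3 + 5*I*√6) - 85*305 + (5*√3 + 5*I*√6)*305)) = 1/(7798 + (24310 + (-1430*√3 - 1430*I*√6) - 25925 + (1525*√3 + 1525*I*√6))) = 1/(7798 + (-1615 + 95*√3 + 95*I*√6)) = 1/(6183 + 95*√3 + 95*I*√6)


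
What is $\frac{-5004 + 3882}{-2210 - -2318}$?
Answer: $- \frac{187}{18} \approx -10.389$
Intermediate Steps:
$\frac{-5004 + 3882}{-2210 - -2318} = - \frac{1122}{-2210 + 2318} = - \frac{1122}{108} = \left(-1122\right) \frac{1}{108} = - \frac{187}{18}$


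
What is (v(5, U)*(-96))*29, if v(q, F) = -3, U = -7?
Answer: 8352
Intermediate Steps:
(v(5, U)*(-96))*29 = -3*(-96)*29 = 288*29 = 8352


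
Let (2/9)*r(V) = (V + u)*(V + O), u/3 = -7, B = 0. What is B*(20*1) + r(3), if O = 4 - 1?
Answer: -486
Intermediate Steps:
u = -21 (u = 3*(-7) = -21)
O = 3
r(V) = 9*(-21 + V)*(3 + V)/2 (r(V) = 9*((V - 21)*(V + 3))/2 = 9*((-21 + V)*(3 + V))/2 = 9*(-21 + V)*(3 + V)/2)
B*(20*1) + r(3) = 0*(20*1) + (-567/2 - 81*3 + (9/2)*3²) = 0*20 + (-567/2 - 243 + (9/2)*9) = 0 + (-567/2 - 243 + 81/2) = 0 - 486 = -486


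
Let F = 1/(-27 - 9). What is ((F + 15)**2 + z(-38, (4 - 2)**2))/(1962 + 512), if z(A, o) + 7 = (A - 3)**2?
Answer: 2460025/3206304 ≈ 0.76725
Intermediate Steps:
z(A, o) = -7 + (-3 + A)**2 (z(A, o) = -7 + (A - 3)**2 = -7 + (-3 + A)**2)
F = -1/36 (F = 1/(-36) = -1/36 ≈ -0.027778)
((F + 15)**2 + z(-38, (4 - 2)**2))/(1962 + 512) = ((-1/36 + 15)**2 + (-7 + (-3 - 38)**2))/(1962 + 512) = ((539/36)**2 + (-7 + (-41)**2))/2474 = (290521/1296 + (-7 + 1681))*(1/2474) = (290521/1296 + 1674)*(1/2474) = (2460025/1296)*(1/2474) = 2460025/3206304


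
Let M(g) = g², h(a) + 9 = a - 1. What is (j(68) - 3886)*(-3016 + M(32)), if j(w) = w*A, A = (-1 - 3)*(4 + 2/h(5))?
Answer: 48457392/5 ≈ 9.6915e+6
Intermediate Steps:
h(a) = -10 + a (h(a) = -9 + (a - 1) = -9 + (-1 + a) = -10 + a)
A = -72/5 (A = (-1 - 3)*(4 + 2/(-10 + 5)) = -4*(4 + 2/(-5)) = -4*(4 + 2*(-⅕)) = -4*(4 - ⅖) = -4*18/5 = -72/5 ≈ -14.400)
j(w) = -72*w/5 (j(w) = w*(-72/5) = -72*w/5)
(j(68) - 3886)*(-3016 + M(32)) = (-72/5*68 - 3886)*(-3016 + 32²) = (-4896/5 - 3886)*(-3016 + 1024) = -24326/5*(-1992) = 48457392/5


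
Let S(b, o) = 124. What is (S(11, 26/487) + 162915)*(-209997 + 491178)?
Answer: 45843469059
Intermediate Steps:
(S(11, 26/487) + 162915)*(-209997 + 491178) = (124 + 162915)*(-209997 + 491178) = 163039*281181 = 45843469059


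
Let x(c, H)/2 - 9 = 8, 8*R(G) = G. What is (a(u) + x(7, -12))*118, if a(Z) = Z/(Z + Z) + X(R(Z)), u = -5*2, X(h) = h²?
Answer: 34043/8 ≈ 4255.4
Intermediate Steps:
R(G) = G/8
x(c, H) = 34 (x(c, H) = 18 + 2*8 = 18 + 16 = 34)
u = -10
a(Z) = ½ + Z²/64 (a(Z) = Z/(Z + Z) + (Z/8)² = Z/((2*Z)) + Z²/64 = (1/(2*Z))*Z + Z²/64 = ½ + Z²/64)
(a(u) + x(7, -12))*118 = ((½ + (1/64)*(-10)²) + 34)*118 = ((½ + (1/64)*100) + 34)*118 = ((½ + 25/16) + 34)*118 = (33/16 + 34)*118 = (577/16)*118 = 34043/8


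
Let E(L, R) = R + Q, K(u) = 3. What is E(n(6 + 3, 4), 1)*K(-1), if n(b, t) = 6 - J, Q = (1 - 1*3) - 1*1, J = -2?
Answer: -6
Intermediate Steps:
Q = -3 (Q = (1 - 3) - 1 = -2 - 1 = -3)
n(b, t) = 8 (n(b, t) = 6 - 1*(-2) = 6 + 2 = 8)
E(L, R) = -3 + R (E(L, R) = R - 3 = -3 + R)
E(n(6 + 3, 4), 1)*K(-1) = (-3 + 1)*3 = -2*3 = -6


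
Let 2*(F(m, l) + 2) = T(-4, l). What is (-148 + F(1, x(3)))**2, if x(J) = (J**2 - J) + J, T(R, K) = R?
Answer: 23104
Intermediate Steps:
x(J) = J**2
F(m, l) = -4 (F(m, l) = -2 + (1/2)*(-4) = -2 - 2 = -4)
(-148 + F(1, x(3)))**2 = (-148 - 4)**2 = (-152)**2 = 23104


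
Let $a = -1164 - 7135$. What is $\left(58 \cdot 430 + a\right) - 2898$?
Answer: $13743$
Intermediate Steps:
$a = -8299$ ($a = -1164 - 7135 = -8299$)
$\left(58 \cdot 430 + a\right) - 2898 = \left(58 \cdot 430 - 8299\right) - 2898 = \left(24940 - 8299\right) - 2898 = 16641 - 2898 = 13743$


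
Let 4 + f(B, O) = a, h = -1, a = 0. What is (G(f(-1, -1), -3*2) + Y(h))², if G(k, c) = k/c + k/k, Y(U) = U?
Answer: 4/9 ≈ 0.44444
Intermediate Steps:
f(B, O) = -4 (f(B, O) = -4 + 0 = -4)
G(k, c) = 1 + k/c (G(k, c) = k/c + 1 = 1 + k/c)
(G(f(-1, -1), -3*2) + Y(h))² = ((-3*2 - 4)/((-3*2)) - 1)² = ((-6 - 4)/(-6) - 1)² = (-⅙*(-10) - 1)² = (5/3 - 1)² = (⅔)² = 4/9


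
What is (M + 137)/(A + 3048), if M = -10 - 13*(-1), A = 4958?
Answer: 70/4003 ≈ 0.017487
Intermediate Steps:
M = 3 (M = -10 + 13 = 3)
(M + 137)/(A + 3048) = (3 + 137)/(4958 + 3048) = 140/8006 = 140*(1/8006) = 70/4003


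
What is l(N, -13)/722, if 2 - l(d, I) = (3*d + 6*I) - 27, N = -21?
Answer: 85/361 ≈ 0.23546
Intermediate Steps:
l(d, I) = 29 - 6*I - 3*d (l(d, I) = 2 - ((3*d + 6*I) - 27) = 2 - (-27 + 3*d + 6*I) = 2 + (27 - 6*I - 3*d) = 29 - 6*I - 3*d)
l(N, -13)/722 = (29 - 6*(-13) - 3*(-21))/722 = (29 + 78 + 63)*(1/722) = 170*(1/722) = 85/361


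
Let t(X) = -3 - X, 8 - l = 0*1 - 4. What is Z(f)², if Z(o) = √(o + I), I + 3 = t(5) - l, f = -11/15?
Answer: -356/15 ≈ -23.733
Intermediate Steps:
l = 12 (l = 8 - (0*1 - 4) = 8 - (0 - 4) = 8 - 1*(-4) = 8 + 4 = 12)
f = -11/15 (f = -11*1/15 = -11/15 ≈ -0.73333)
I = -23 (I = -3 + ((-3 - 1*5) - 1*12) = -3 + ((-3 - 5) - 12) = -3 + (-8 - 12) = -3 - 20 = -23)
Z(o) = √(-23 + o) (Z(o) = √(o - 23) = √(-23 + o))
Z(f)² = (√(-23 - 11/15))² = (√(-356/15))² = (2*I*√1335/15)² = -356/15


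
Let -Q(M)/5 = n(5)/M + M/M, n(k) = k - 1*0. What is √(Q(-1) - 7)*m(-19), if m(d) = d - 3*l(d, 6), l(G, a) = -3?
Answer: -10*√13 ≈ -36.056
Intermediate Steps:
n(k) = k (n(k) = k + 0 = k)
Q(M) = -5 - 25/M (Q(M) = -5*(5/M + M/M) = -5*(5/M + 1) = -5*(1 + 5/M) = -5 - 25/M)
m(d) = 9 + d (m(d) = d - 3*(-3) = d + 9 = 9 + d)
√(Q(-1) - 7)*m(-19) = √((-5 - 25/(-1)) - 7)*(9 - 19) = √((-5 - 25*(-1)) - 7)*(-10) = √((-5 + 25) - 7)*(-10) = √(20 - 7)*(-10) = √13*(-10) = -10*√13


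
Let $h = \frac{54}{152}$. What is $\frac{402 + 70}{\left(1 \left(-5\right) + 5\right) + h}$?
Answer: $\frac{35872}{27} \approx 1328.6$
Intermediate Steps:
$h = \frac{27}{76}$ ($h = 54 \cdot \frac{1}{152} = \frac{27}{76} \approx 0.35526$)
$\frac{402 + 70}{\left(1 \left(-5\right) + 5\right) + h} = \frac{402 + 70}{\left(1 \left(-5\right) + 5\right) + \frac{27}{76}} = \frac{472}{\left(-5 + 5\right) + \frac{27}{76}} = \frac{472}{0 + \frac{27}{76}} = \frac{472}{\frac{27}{76}} = 472 \cdot \frac{76}{27} = \frac{35872}{27}$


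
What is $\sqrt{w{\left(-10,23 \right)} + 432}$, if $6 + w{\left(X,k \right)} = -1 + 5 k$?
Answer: $6 \sqrt{15} \approx 23.238$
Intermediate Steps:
$w{\left(X,k \right)} = -7 + 5 k$ ($w{\left(X,k \right)} = -6 + \left(-1 + 5 k\right) = -7 + 5 k$)
$\sqrt{w{\left(-10,23 \right)} + 432} = \sqrt{\left(-7 + 5 \cdot 23\right) + 432} = \sqrt{\left(-7 + 115\right) + 432} = \sqrt{108 + 432} = \sqrt{540} = 6 \sqrt{15}$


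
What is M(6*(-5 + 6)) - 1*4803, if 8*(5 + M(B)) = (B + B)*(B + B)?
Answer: -4790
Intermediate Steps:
M(B) = -5 + B**2/2 (M(B) = -5 + ((B + B)*(B + B))/8 = -5 + ((2*B)*(2*B))/8 = -5 + (4*B**2)/8 = -5 + B**2/2)
M(6*(-5 + 6)) - 1*4803 = (-5 + (6*(-5 + 6))**2/2) - 1*4803 = (-5 + (6*1)**2/2) - 4803 = (-5 + (1/2)*6**2) - 4803 = (-5 + (1/2)*36) - 4803 = (-5 + 18) - 4803 = 13 - 4803 = -4790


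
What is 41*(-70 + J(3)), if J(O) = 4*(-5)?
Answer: -3690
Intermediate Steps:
J(O) = -20
41*(-70 + J(3)) = 41*(-70 - 20) = 41*(-90) = -3690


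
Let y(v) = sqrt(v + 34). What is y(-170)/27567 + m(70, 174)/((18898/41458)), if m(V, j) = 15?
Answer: 310935/9449 + 2*I*sqrt(34)/27567 ≈ 32.907 + 0.00042304*I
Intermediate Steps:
y(v) = sqrt(34 + v)
y(-170)/27567 + m(70, 174)/((18898/41458)) = sqrt(34 - 170)/27567 + 15/((18898/41458)) = sqrt(-136)*(1/27567) + 15/((18898*(1/41458))) = (2*I*sqrt(34))*(1/27567) + 15/(9449/20729) = 2*I*sqrt(34)/27567 + 15*(20729/9449) = 2*I*sqrt(34)/27567 + 310935/9449 = 310935/9449 + 2*I*sqrt(34)/27567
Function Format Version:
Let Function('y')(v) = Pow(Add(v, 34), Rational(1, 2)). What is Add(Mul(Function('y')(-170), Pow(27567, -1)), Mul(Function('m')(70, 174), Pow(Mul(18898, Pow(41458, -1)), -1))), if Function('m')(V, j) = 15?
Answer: Add(Rational(310935, 9449), Mul(Rational(2, 27567), I, Pow(34, Rational(1, 2)))) ≈ Add(32.907, Mul(0.00042304, I))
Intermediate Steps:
Function('y')(v) = Pow(Add(34, v), Rational(1, 2))
Add(Mul(Function('y')(-170), Pow(27567, -1)), Mul(Function('m')(70, 174), Pow(Mul(18898, Pow(41458, -1)), -1))) = Add(Mul(Pow(Add(34, -170), Rational(1, 2)), Pow(27567, -1)), Mul(15, Pow(Mul(18898, Pow(41458, -1)), -1))) = Add(Mul(Pow(-136, Rational(1, 2)), Rational(1, 27567)), Mul(15, Pow(Mul(18898, Rational(1, 41458)), -1))) = Add(Mul(Mul(2, I, Pow(34, Rational(1, 2))), Rational(1, 27567)), Mul(15, Pow(Rational(9449, 20729), -1))) = Add(Mul(Rational(2, 27567), I, Pow(34, Rational(1, 2))), Mul(15, Rational(20729, 9449))) = Add(Mul(Rational(2, 27567), I, Pow(34, Rational(1, 2))), Rational(310935, 9449)) = Add(Rational(310935, 9449), Mul(Rational(2, 27567), I, Pow(34, Rational(1, 2))))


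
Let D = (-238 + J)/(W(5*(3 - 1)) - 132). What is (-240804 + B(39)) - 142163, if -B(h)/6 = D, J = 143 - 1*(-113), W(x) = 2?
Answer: -24892801/65 ≈ -3.8297e+5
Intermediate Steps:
J = 256 (J = 143 + 113 = 256)
D = -9/65 (D = (-238 + 256)/(2 - 132) = 18/(-130) = 18*(-1/130) = -9/65 ≈ -0.13846)
B(h) = 54/65 (B(h) = -6*(-9/65) = 54/65)
(-240804 + B(39)) - 142163 = (-240804 + 54/65) - 142163 = -15652206/65 - 142163 = -24892801/65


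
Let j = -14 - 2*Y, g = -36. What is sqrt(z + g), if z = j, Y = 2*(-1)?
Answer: I*sqrt(46) ≈ 6.7823*I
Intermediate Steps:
Y = -2
j = -10 (j = -14 - 2*(-2) = -14 + 4 = -10)
z = -10
sqrt(z + g) = sqrt(-10 - 36) = sqrt(-46) = I*sqrt(46)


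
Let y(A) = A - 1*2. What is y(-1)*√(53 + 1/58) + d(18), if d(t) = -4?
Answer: -4 - 15*√7134/58 ≈ -25.844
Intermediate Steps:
y(A) = -2 + A (y(A) = A - 2 = -2 + A)
y(-1)*√(53 + 1/58) + d(18) = (-2 - 1)*√(53 + 1/58) - 4 = -3*√(53 + 1/58) - 4 = -15*√7134/58 - 4 = -4 - 15*√7134/58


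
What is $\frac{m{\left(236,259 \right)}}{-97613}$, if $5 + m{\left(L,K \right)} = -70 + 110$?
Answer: $- \frac{35}{97613} \approx -0.00035856$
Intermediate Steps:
$m{\left(L,K \right)} = 35$ ($m{\left(L,K \right)} = -5 + \left(-70 + 110\right) = -5 + 40 = 35$)
$\frac{m{\left(236,259 \right)}}{-97613} = \frac{35}{-97613} = 35 \left(- \frac{1}{97613}\right) = - \frac{35}{97613}$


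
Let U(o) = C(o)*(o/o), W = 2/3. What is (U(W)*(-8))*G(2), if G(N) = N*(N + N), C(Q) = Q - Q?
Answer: 0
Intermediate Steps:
C(Q) = 0
W = 2/3 (W = 2*(1/3) = 2/3 ≈ 0.66667)
U(o) = 0 (U(o) = 0*(o/o) = 0*1 = 0)
G(N) = 2*N**2 (G(N) = N*(2*N) = 2*N**2)
(U(W)*(-8))*G(2) = (0*(-8))*(2*2**2) = 0*(2*4) = 0*8 = 0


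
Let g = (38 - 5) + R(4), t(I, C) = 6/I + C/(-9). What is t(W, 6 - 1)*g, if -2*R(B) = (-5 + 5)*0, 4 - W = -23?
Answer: -11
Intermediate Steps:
W = 27 (W = 4 - 1*(-23) = 4 + 23 = 27)
R(B) = 0 (R(B) = -(-5 + 5)*0/2 = -0*0 = -½*0 = 0)
t(I, C) = 6/I - C/9 (t(I, C) = 6/I + C*(-⅑) = 6/I - C/9)
g = 33 (g = (38 - 5) + 0 = 33 + 0 = 33)
t(W, 6 - 1)*g = (6/27 - (6 - 1)/9)*33 = (6*(1/27) - ⅑*5)*33 = (2/9 - 5/9)*33 = -⅓*33 = -11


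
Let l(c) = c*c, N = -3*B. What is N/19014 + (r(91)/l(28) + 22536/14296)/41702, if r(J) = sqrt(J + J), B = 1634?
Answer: -60875117185/236158551106 + sqrt(182)/32694368 ≈ -0.25777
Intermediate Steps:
N = -4902 (N = -3*1634 = -4902)
l(c) = c**2
r(J) = sqrt(2)*sqrt(J) (r(J) = sqrt(2*J) = sqrt(2)*sqrt(J))
N/19014 + (r(91)/l(28) + 22536/14296)/41702 = -4902/19014 + ((sqrt(2)*sqrt(91))/(28**2) + 22536/14296)/41702 = -4902*1/19014 + (sqrt(182)/784 + 22536*(1/14296))*(1/41702) = -817/3169 + (sqrt(182)*(1/784) + 2817/1787)*(1/41702) = -817/3169 + (sqrt(182)/784 + 2817/1787)*(1/41702) = -817/3169 + (2817/1787 + sqrt(182)/784)*(1/41702) = -817/3169 + (2817/74521474 + sqrt(182)/32694368) = -60875117185/236158551106 + sqrt(182)/32694368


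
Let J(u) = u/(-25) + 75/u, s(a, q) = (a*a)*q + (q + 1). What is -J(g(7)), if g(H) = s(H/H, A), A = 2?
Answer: -74/5 ≈ -14.800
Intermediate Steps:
s(a, q) = 1 + q + q*a² (s(a, q) = a²*q + (1 + q) = q*a² + (1 + q) = 1 + q + q*a²)
g(H) = 5 (g(H) = 1 + 2 + 2*(H/H)² = 1 + 2 + 2*1² = 1 + 2 + 2*1 = 1 + 2 + 2 = 5)
J(u) = 75/u - u/25 (J(u) = u*(-1/25) + 75/u = -u/25 + 75/u = 75/u - u/25)
-J(g(7)) = -(75/5 - 1/25*5) = -(75*(⅕) - ⅕) = -(15 - ⅕) = -1*74/5 = -74/5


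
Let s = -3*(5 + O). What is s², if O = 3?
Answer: 576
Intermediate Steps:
s = -24 (s = -3*(5 + 3) = -3*8 = -24)
s² = (-24)² = 576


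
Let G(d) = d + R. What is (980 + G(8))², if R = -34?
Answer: 910116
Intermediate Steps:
G(d) = -34 + d (G(d) = d - 34 = -34 + d)
(980 + G(8))² = (980 + (-34 + 8))² = (980 - 26)² = 954² = 910116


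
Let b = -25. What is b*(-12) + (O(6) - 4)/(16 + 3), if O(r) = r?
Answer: 5702/19 ≈ 300.11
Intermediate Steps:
b*(-12) + (O(6) - 4)/(16 + 3) = -25*(-12) + (6 - 4)/(16 + 3) = 300 + 2/19 = 5702/19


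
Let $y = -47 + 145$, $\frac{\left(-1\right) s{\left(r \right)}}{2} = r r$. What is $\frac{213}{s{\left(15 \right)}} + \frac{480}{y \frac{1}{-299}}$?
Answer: $- \frac{10767479}{7350} \approx -1465.0$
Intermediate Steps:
$s{\left(r \right)} = - 2 r^{2}$ ($s{\left(r \right)} = - 2 r r = - 2 r^{2}$)
$y = 98$
$\frac{213}{s{\left(15 \right)}} + \frac{480}{y \frac{1}{-299}} = \frac{213}{\left(-2\right) 15^{2}} + \frac{480}{98 \frac{1}{-299}} = \frac{213}{\left(-2\right) 225} + \frac{480}{98 \left(- \frac{1}{299}\right)} = \frac{213}{-450} + \frac{480}{- \frac{98}{299}} = 213 \left(- \frac{1}{450}\right) + 480 \left(- \frac{299}{98}\right) = - \frac{71}{150} - \frac{71760}{49} = - \frac{10767479}{7350}$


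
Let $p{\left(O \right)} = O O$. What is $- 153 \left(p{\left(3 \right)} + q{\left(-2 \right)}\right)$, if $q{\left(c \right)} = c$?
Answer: $-1071$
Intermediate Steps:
$p{\left(O \right)} = O^{2}$
$- 153 \left(p{\left(3 \right)} + q{\left(-2 \right)}\right) = - 153 \left(3^{2} - 2\right) = - 153 \left(9 - 2\right) = \left(-153\right) 7 = -1071$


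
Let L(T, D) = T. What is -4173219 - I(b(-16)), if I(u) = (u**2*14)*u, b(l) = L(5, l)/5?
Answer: -4173233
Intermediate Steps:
b(l) = 1 (b(l) = 5/5 = 5*(1/5) = 1)
I(u) = 14*u**3 (I(u) = (14*u**2)*u = 14*u**3)
-4173219 - I(b(-16)) = -4173219 - 14*1**3 = -4173219 - 14 = -4173233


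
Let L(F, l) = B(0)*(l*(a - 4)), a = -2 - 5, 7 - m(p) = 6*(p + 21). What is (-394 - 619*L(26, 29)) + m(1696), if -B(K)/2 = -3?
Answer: 1174077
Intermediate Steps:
m(p) = -119 - 6*p (m(p) = 7 - 6*(p + 21) = 7 - 6*(21 + p) = 7 - (126 + 6*p) = 7 + (-126 - 6*p) = -119 - 6*p)
B(K) = 6 (B(K) = -2*(-3) = 6)
a = -7
L(F, l) = -66*l (L(F, l) = 6*(l*(-7 - 4)) = 6*(l*(-11)) = 6*(-11*l) = -66*l)
(-394 - 619*L(26, 29)) + m(1696) = (-394 - (-40854)*29) + (-119 - 6*1696) = (-394 - 619*(-1914)) + (-119 - 10176) = (-394 + 1184766) - 10295 = 1184372 - 10295 = 1174077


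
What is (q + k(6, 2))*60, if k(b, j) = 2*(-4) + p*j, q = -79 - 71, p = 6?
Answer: -8760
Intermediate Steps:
q = -150
k(b, j) = -8 + 6*j (k(b, j) = 2*(-4) + 6*j = -8 + 6*j)
(q + k(6, 2))*60 = (-150 + (-8 + 6*2))*60 = (-150 + (-8 + 12))*60 = (-150 + 4)*60 = -146*60 = -8760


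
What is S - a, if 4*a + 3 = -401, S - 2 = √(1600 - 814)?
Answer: 103 + √786 ≈ 131.04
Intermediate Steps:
S = 2 + √786 (S = 2 + √(1600 - 814) = 2 + √786 ≈ 30.036)
a = -101 (a = -¾ + (¼)*(-401) = -¾ - 401/4 = -101)
S - a = (2 + √786) - 1*(-101) = (2 + √786) + 101 = 103 + √786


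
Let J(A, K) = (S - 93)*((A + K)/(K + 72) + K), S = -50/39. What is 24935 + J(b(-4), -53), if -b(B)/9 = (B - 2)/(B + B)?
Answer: 89597099/2964 ≈ 30228.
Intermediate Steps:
S = -50/39 (S = -50*1/39 = -50/39 ≈ -1.2821)
b(B) = -9*(-2 + B)/(2*B) (b(B) = -9*(B - 2)/(B + B) = -9*(-2 + B)/(2*B))
J(A, K) = -3677*K/39 - 3677*(A + K)/(39*(72 + K)) (J(A, K) = (-50/39 - 93)*((A + K)/(K + 72) + K) = -3677*((A + K)/(72 + K) + K)/39 = -3677*(K + (A + K)/(72 + K))/39 = -3677*K/39 - 3677*(A + K)/(39*(72 + K)))
24935 + J(b(-4), -53) = 24935 + 3677*(-(-9/2 + 9/(-4)) - 1*(-53)**2 - 73*(-53))/(39*(72 - 53)) = 24935 + (3677/39)*(-(-9/2 + 9*(-1/4)) - 1*2809 + 3869)/19 = 24935 + (3677/39)*(1/19)*(-(-9/2 - 9/4) - 2809 + 3869) = 24935 + (3677/39)*(1/19)*(-1*(-27/4) - 2809 + 3869) = 24935 + (3677/39)*(1/19)*(27/4 - 2809 + 3869) = 24935 + (3677/39)*(1/19)*(4267/4) = 24935 + 15689759/2964 = 89597099/2964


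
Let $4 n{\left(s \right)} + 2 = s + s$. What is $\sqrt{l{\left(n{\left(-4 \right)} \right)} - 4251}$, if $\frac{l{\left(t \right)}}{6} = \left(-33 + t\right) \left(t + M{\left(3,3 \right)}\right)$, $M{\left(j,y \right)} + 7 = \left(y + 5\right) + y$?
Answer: $\frac{i \sqrt{18282}}{2} \approx 67.605 i$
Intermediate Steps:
$n{\left(s \right)} = - \frac{1}{2} + \frac{s}{2}$ ($n{\left(s \right)} = - \frac{1}{2} + \frac{s + s}{4} = - \frac{1}{2} + \frac{2 s}{4} = - \frac{1}{2} + \frac{s}{2}$)
$M{\left(j,y \right)} = -2 + 2 y$ ($M{\left(j,y \right)} = -7 + \left(\left(y + 5\right) + y\right) = -7 + \left(\left(5 + y\right) + y\right) = -7 + \left(5 + 2 y\right) = -2 + 2 y$)
$l{\left(t \right)} = 6 \left(-33 + t\right) \left(4 + t\right)$ ($l{\left(t \right)} = 6 \left(-33 + t\right) \left(t + \left(-2 + 2 \cdot 3\right)\right) = 6 \left(-33 + t\right) \left(t + \left(-2 + 6\right)\right) = 6 \left(-33 + t\right) \left(t + 4\right) = 6 \left(-33 + t\right) \left(4 + t\right)$)
$\sqrt{l{\left(n{\left(-4 \right)} \right)} - 4251} = \sqrt{\left(-792 - 174 \left(- \frac{1}{2} + \frac{1}{2} \left(-4\right)\right) + 6 \left(- \frac{1}{2} + \frac{1}{2} \left(-4\right)\right)^{2}\right) - 4251} = \sqrt{\left(-792 - 174 \left(- \frac{1}{2} - 2\right) + 6 \left(- \frac{1}{2} - 2\right)^{2}\right) - 4251} = \sqrt{\left(-792 - -435 + 6 \left(- \frac{5}{2}\right)^{2}\right) - 4251} = \sqrt{\left(-792 + 435 + 6 \cdot \frac{25}{4}\right) - 4251} = \sqrt{\left(-792 + 435 + \frac{75}{2}\right) - 4251} = \sqrt{- \frac{639}{2} - 4251} = \sqrt{- \frac{9141}{2}} = \frac{i \sqrt{18282}}{2}$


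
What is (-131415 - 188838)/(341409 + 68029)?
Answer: -320253/409438 ≈ -0.78218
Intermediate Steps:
(-131415 - 188838)/(341409 + 68029) = -320253/409438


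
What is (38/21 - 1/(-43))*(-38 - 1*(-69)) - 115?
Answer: -52540/903 ≈ -58.184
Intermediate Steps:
(38/21 - 1/(-43))*(-38 - 1*(-69)) - 115 = (38*(1/21) - 1*(-1/43))*(-38 + 69) - 115 = (38/21 + 1/43)*31 - 115 = (1655/903)*31 - 115 = 51305/903 - 115 = -52540/903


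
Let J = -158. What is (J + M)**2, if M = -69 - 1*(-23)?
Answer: 41616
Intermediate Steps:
M = -46 (M = -69 + 23 = -46)
(J + M)**2 = (-158 - 46)**2 = (-204)**2 = 41616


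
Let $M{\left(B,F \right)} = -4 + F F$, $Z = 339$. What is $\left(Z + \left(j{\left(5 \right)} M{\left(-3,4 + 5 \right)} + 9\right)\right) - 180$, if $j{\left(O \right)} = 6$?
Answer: $630$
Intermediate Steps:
$M{\left(B,F \right)} = -4 + F^{2}$
$\left(Z + \left(j{\left(5 \right)} M{\left(-3,4 + 5 \right)} + 9\right)\right) - 180 = \left(339 + \left(6 \left(-4 + \left(4 + 5\right)^{2}\right) + 9\right)\right) - 180 = \left(339 + \left(6 \left(-4 + 9^{2}\right) + 9\right)\right) - 180 = \left(339 + \left(6 \left(-4 + 81\right) + 9\right)\right) - 180 = \left(339 + \left(6 \cdot 77 + 9\right)\right) - 180 = \left(339 + \left(462 + 9\right)\right) - 180 = \left(339 + 471\right) - 180 = 810 - 180 = 630$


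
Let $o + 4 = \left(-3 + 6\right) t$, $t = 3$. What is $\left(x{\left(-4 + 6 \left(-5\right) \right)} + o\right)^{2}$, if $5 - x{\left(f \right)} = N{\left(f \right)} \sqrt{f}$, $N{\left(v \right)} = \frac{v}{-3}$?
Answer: $- \frac{38404}{9} - \frac{680 i \sqrt{34}}{3} \approx -4267.1 - 1321.7 i$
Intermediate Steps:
$N{\left(v \right)} = - \frac{v}{3}$ ($N{\left(v \right)} = v \left(- \frac{1}{3}\right) = - \frac{v}{3}$)
$x{\left(f \right)} = 5 + \frac{f^{\frac{3}{2}}}{3}$ ($x{\left(f \right)} = 5 - - \frac{f}{3} \sqrt{f} = 5 - - \frac{f^{\frac{3}{2}}}{3} = 5 + \frac{f^{\frac{3}{2}}}{3}$)
$o = 5$ ($o = -4 + \left(-3 + 6\right) 3 = -4 + 3 \cdot 3 = -4 + 9 = 5$)
$\left(x{\left(-4 + 6 \left(-5\right) \right)} + o\right)^{2} = \left(\left(5 + \frac{\left(-4 + 6 \left(-5\right)\right)^{\frac{3}{2}}}{3}\right) + 5\right)^{2} = \left(\left(5 + \frac{\left(-4 - 30\right)^{\frac{3}{2}}}{3}\right) + 5\right)^{2} = \left(\left(5 + \frac{\left(-34\right)^{\frac{3}{2}}}{3}\right) + 5\right)^{2} = \left(\left(5 + \frac{\left(-34\right) i \sqrt{34}}{3}\right) + 5\right)^{2} = \left(\left(5 - \frac{34 i \sqrt{34}}{3}\right) + 5\right)^{2} = \left(10 - \frac{34 i \sqrt{34}}{3}\right)^{2}$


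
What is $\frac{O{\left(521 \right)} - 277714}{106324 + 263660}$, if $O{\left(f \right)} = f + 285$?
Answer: $- \frac{69227}{92496} \approx -0.74843$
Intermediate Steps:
$O{\left(f \right)} = 285 + f$
$\frac{O{\left(521 \right)} - 277714}{106324 + 263660} = \frac{\left(285 + 521\right) - 277714}{106324 + 263660} = \frac{806 - 277714}{369984} = \left(-276908\right) \frac{1}{369984} = - \frac{69227}{92496}$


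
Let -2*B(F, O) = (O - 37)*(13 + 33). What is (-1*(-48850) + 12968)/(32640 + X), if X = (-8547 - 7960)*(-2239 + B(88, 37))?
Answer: 61818/36991813 ≈ 0.0016711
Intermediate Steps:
B(F, O) = 851 - 23*O (B(F, O) = -(O - 37)*(13 + 33)/2 = -(-37 + O)*46/2 = -(-1702 + 46*O)/2 = 851 - 23*O)
X = 36959173 (X = (-8547 - 7960)*(-2239 + (851 - 23*37)) = -16507*(-2239 + (851 - 851)) = -16507*(-2239 + 0) = -16507*(-2239) = 36959173)
(-1*(-48850) + 12968)/(32640 + X) = (-1*(-48850) + 12968)/(32640 + 36959173) = (48850 + 12968)/36991813 = 61818*(1/36991813) = 61818/36991813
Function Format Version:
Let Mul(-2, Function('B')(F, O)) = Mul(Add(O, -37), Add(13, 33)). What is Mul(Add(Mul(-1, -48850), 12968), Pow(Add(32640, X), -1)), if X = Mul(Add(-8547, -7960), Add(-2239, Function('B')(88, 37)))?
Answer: Rational(61818, 36991813) ≈ 0.0016711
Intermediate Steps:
Function('B')(F, O) = Add(851, Mul(-23, O)) (Function('B')(F, O) = Mul(Rational(-1, 2), Mul(Add(O, -37), Add(13, 33))) = Mul(Rational(-1, 2), Mul(Add(-37, O), 46)) = Mul(Rational(-1, 2), Add(-1702, Mul(46, O))) = Add(851, Mul(-23, O)))
X = 36959173 (X = Mul(Add(-8547, -7960), Add(-2239, Add(851, Mul(-23, 37)))) = Mul(-16507, Add(-2239, Add(851, -851))) = Mul(-16507, Add(-2239, 0)) = Mul(-16507, -2239) = 36959173)
Mul(Add(Mul(-1, -48850), 12968), Pow(Add(32640, X), -1)) = Mul(Add(Mul(-1, -48850), 12968), Pow(Add(32640, 36959173), -1)) = Mul(Add(48850, 12968), Pow(36991813, -1)) = Mul(61818, Rational(1, 36991813)) = Rational(61818, 36991813)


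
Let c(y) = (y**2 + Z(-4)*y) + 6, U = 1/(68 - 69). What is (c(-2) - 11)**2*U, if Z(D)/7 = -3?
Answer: -1681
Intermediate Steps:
U = -1 (U = 1/(-1) = -1)
Z(D) = -21 (Z(D) = 7*(-3) = -21)
c(y) = 6 + y**2 - 21*y (c(y) = (y**2 - 21*y) + 6 = 6 + y**2 - 21*y)
(c(-2) - 11)**2*U = ((6 + (-2)**2 - 21*(-2)) - 11)**2*(-1) = ((6 + 4 + 42) - 11)**2*(-1) = (52 - 11)**2*(-1) = 41**2*(-1) = 1681*(-1) = -1681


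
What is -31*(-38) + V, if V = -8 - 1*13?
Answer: 1157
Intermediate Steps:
V = -21 (V = -8 - 13 = -21)
-31*(-38) + V = -31*(-38) - 21 = 1178 - 21 = 1157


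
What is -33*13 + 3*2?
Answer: -423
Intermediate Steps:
-33*13 + 3*2 = -429 + 6 = -423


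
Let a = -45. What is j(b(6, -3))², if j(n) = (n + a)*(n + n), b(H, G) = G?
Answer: 82944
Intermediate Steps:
j(n) = 2*n*(-45 + n) (j(n) = (n - 45)*(n + n) = (-45 + n)*(2*n) = 2*n*(-45 + n))
j(b(6, -3))² = (2*(-3)*(-45 - 3))² = (2*(-3)*(-48))² = 288² = 82944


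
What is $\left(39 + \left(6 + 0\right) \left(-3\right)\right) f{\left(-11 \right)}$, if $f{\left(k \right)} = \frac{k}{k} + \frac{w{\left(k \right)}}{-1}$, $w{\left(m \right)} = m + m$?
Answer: $483$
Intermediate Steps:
$w{\left(m \right)} = 2 m$
$f{\left(k \right)} = 1 - 2 k$ ($f{\left(k \right)} = \frac{k}{k} + \frac{2 k}{-1} = 1 + 2 k \left(-1\right) = 1 - 2 k$)
$\left(39 + \left(6 + 0\right) \left(-3\right)\right) f{\left(-11 \right)} = \left(39 + \left(6 + 0\right) \left(-3\right)\right) \left(1 - -22\right) = \left(39 + 6 \left(-3\right)\right) \left(1 + 22\right) = \left(39 - 18\right) 23 = 21 \cdot 23 = 483$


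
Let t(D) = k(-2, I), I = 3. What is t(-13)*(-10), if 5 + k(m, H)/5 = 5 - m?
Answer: -100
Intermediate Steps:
k(m, H) = -5*m (k(m, H) = -25 + 5*(5 - m) = -25 + (25 - 5*m) = -5*m)
t(D) = 10 (t(D) = -5*(-2) = 10)
t(-13)*(-10) = 10*(-10) = -100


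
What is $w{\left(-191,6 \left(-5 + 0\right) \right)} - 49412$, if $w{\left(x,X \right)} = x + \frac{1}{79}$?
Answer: $- \frac{3918636}{79} \approx -49603.0$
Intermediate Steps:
$w{\left(x,X \right)} = \frac{1}{79} + x$ ($w{\left(x,X \right)} = x + \frac{1}{79} = \frac{1}{79} + x$)
$w{\left(-191,6 \left(-5 + 0\right) \right)} - 49412 = \left(\frac{1}{79} - 191\right) - 49412 = - \frac{15088}{79} - 49412 = - \frac{3918636}{79}$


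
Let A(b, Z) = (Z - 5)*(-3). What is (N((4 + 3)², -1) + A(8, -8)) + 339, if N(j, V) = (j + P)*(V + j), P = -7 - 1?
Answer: 2346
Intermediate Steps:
A(b, Z) = 15 - 3*Z (A(b, Z) = (-5 + Z)*(-3) = 15 - 3*Z)
P = -8
N(j, V) = (-8 + j)*(V + j) (N(j, V) = (j - 8)*(V + j) = (-8 + j)*(V + j))
(N((4 + 3)², -1) + A(8, -8)) + 339 = ((((4 + 3)²)² - 8*(-1) - 8*(4 + 3)² - (4 + 3)²) + (15 - 3*(-8))) + 339 = (((7²)² + 8 - 8*7² - 1*7²) + (15 + 24)) + 339 = ((49² + 8 - 8*49 - 1*49) + 39) + 339 = ((2401 + 8 - 392 - 49) + 39) + 339 = (1968 + 39) + 339 = 2007 + 339 = 2346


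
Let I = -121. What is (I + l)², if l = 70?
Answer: 2601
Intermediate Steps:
(I + l)² = (-121 + 70)² = (-51)² = 2601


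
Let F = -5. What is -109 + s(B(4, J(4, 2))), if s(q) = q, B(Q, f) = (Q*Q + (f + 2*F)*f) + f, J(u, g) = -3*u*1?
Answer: 159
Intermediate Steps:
J(u, g) = -3*u
B(Q, f) = f + Q**2 + f*(-10 + f) (B(Q, f) = (Q*Q + (f + 2*(-5))*f) + f = (Q**2 + (f - 10)*f) + f = (Q**2 + (-10 + f)*f) + f = (Q**2 + f*(-10 + f)) + f = f + Q**2 + f*(-10 + f))
-109 + s(B(4, J(4, 2))) = -109 + (4**2 + (-3*4)**2 - (-27)*4) = -109 + (16 + (-12)**2 - 9*(-12)) = -109 + (16 + 144 + 108) = -109 + 268 = 159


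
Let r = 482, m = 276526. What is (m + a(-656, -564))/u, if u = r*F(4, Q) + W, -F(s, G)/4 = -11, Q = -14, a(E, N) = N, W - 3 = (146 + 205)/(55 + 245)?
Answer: 27596200/2121217 ≈ 13.010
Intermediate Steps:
W = 417/100 (W = 3 + (146 + 205)/(55 + 245) = 3 + 351/300 = 3 + 351*(1/300) = 3 + 117/100 = 417/100 ≈ 4.1700)
F(s, G) = 44 (F(s, G) = -4*(-11) = 44)
u = 2121217/100 (u = 482*44 + 417/100 = 21208 + 417/100 = 2121217/100 ≈ 21212.)
(m + a(-656, -564))/u = (276526 - 564)/(2121217/100) = 275962*(100/2121217) = 27596200/2121217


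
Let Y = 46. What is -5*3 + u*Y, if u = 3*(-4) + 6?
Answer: -291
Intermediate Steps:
u = -6 (u = -12 + 6 = -6)
-5*3 + u*Y = -5*3 - 6*46 = -15 - 276 = -291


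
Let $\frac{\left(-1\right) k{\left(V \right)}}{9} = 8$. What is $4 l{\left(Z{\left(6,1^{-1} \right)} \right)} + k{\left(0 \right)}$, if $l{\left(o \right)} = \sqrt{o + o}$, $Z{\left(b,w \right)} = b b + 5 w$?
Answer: $-72 + 4 \sqrt{82} \approx -35.778$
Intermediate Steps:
$k{\left(V \right)} = -72$ ($k{\left(V \right)} = \left(-9\right) 8 = -72$)
$Z{\left(b,w \right)} = b^{2} + 5 w$
$l{\left(o \right)} = \sqrt{2} \sqrt{o}$ ($l{\left(o \right)} = \sqrt{2 o} = \sqrt{2} \sqrt{o}$)
$4 l{\left(Z{\left(6,1^{-1} \right)} \right)} + k{\left(0 \right)} = 4 \sqrt{2} \sqrt{6^{2} + \frac{5}{1}} - 72 = 4 \sqrt{2} \sqrt{36 + 5 \cdot 1} - 72 = 4 \sqrt{2} \sqrt{36 + 5} - 72 = 4 \sqrt{2} \sqrt{41} - 72 = 4 \sqrt{82} - 72 = -72 + 4 \sqrt{82}$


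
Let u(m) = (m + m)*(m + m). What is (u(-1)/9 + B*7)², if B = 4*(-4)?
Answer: 1008016/81 ≈ 12445.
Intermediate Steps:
u(m) = 4*m² (u(m) = (2*m)*(2*m) = 4*m²)
B = -16
(u(-1)/9 + B*7)² = ((4*(-1)²)/9 - 16*7)² = ((4*1)*(⅑) - 112)² = (4*(⅑) - 112)² = (4/9 - 112)² = (-1004/9)² = 1008016/81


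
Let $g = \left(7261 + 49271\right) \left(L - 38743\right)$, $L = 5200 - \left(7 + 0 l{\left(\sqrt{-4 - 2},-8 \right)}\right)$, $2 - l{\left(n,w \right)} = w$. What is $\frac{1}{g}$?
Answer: $- \frac{1}{1896648600} \approx -5.2725 \cdot 10^{-10}$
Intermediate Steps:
$l{\left(n,w \right)} = 2 - w$
$L = 5193$ ($L = 5200 - \left(7 + 0 \left(2 - -8\right)\right) = 5200 - \left(7 + 0 \left(2 + 8\right)\right) = 5200 + \left(0 \cdot 10 - 7\right) = 5200 + \left(0 - 7\right) = 5200 - 7 = 5193$)
$g = -1896648600$ ($g = \left(7261 + 49271\right) \left(5193 - 38743\right) = 56532 \left(-33550\right) = -1896648600$)
$\frac{1}{g} = \frac{1}{-1896648600} = - \frac{1}{1896648600}$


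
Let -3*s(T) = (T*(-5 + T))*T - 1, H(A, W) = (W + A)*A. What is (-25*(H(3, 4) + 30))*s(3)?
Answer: -8075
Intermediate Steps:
H(A, W) = A*(A + W) (H(A, W) = (A + W)*A = A*(A + W))
s(T) = ⅓ - T²*(-5 + T)/3 (s(T) = -((T*(-5 + T))*T - 1)/3 = -(T²*(-5 + T) - 1)/3 = -(-1 + T²*(-5 + T))/3 = ⅓ - T²*(-5 + T)/3)
(-25*(H(3, 4) + 30))*s(3) = (-25*(3*(3 + 4) + 30))*(⅓ - ⅓*3³ + (5/3)*3²) = (-25*(3*7 + 30))*(⅓ - ⅓*27 + (5/3)*9) = (-25*(21 + 30))*(⅓ - 9 + 15) = -25*51*(19/3) = -1275*19/3 = -8075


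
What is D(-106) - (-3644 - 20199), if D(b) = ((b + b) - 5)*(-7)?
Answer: 25362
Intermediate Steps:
D(b) = 35 - 14*b (D(b) = (2*b - 5)*(-7) = (-5 + 2*b)*(-7) = 35 - 14*b)
D(-106) - (-3644 - 20199) = (35 - 14*(-106)) - (-3644 - 20199) = (35 + 1484) - 1*(-23843) = 1519 + 23843 = 25362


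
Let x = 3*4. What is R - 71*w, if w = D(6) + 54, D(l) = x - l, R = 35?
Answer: -4225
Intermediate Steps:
x = 12
D(l) = 12 - l
w = 60 (w = (12 - 1*6) + 54 = (12 - 6) + 54 = 6 + 54 = 60)
R - 71*w = 35 - 71*60 = 35 - 4260 = -4225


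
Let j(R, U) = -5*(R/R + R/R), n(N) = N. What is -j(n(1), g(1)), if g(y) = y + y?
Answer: 10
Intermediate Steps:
g(y) = 2*y
j(R, U) = -10 (j(R, U) = -5*(1 + 1) = -5*2 = -10)
-j(n(1), g(1)) = -1*(-10) = 10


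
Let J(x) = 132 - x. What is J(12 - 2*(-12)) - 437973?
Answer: -437877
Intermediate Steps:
J(12 - 2*(-12)) - 437973 = (132 - (12 - 2*(-12))) - 437973 = (132 - (12 + 24)) - 437973 = (132 - 1*36) - 437973 = (132 - 36) - 437973 = 96 - 437973 = -437877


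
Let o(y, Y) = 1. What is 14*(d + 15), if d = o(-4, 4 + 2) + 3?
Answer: 266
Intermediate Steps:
d = 4 (d = 1 + 3 = 4)
14*(d + 15) = 14*(4 + 15) = 14*19 = 266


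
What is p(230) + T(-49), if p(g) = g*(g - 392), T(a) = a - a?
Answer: -37260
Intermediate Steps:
T(a) = 0
p(g) = g*(-392 + g)
p(230) + T(-49) = 230*(-392 + 230) + 0 = 230*(-162) + 0 = -37260 + 0 = -37260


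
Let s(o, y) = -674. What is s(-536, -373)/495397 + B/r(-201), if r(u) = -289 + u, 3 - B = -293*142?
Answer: -2944757719/34677790 ≈ -84.918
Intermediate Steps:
B = 41609 (B = 3 - (-293)*142 = 3 - 1*(-41606) = 3 + 41606 = 41609)
s(-536, -373)/495397 + B/r(-201) = -674/495397 + 41609/(-289 - 201) = -674*1/495397 + 41609/(-490) = -674/495397 + 41609*(-1/490) = -674/495397 - 41609/490 = -2944757719/34677790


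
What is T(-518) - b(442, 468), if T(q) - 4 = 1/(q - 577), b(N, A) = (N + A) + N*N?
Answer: -214915651/1095 ≈ -1.9627e+5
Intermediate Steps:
b(N, A) = A + N + N² (b(N, A) = (A + N) + N² = A + N + N²)
T(q) = 4 + 1/(-577 + q) (T(q) = 4 + 1/(q - 577) = 4 + 1/(-577 + q))
T(-518) - b(442, 468) = (-2307 + 4*(-518))/(-577 - 518) - (468 + 442 + 442²) = (-2307 - 2072)/(-1095) - (468 + 442 + 195364) = -1/1095*(-4379) - 1*196274 = 4379/1095 - 196274 = -214915651/1095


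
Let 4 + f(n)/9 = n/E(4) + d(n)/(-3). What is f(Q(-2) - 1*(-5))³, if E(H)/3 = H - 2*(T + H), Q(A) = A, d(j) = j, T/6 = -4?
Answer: -7657021611/85184 ≈ -89888.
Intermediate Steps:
T = -24 (T = 6*(-4) = -24)
E(H) = 144 - 3*H (E(H) = 3*(H - 2*(-24 + H)) = 3*(H - (-48 + 2*H)) = 3*(H + (48 - 2*H)) = 3*(48 - H) = 144 - 3*H)
f(n) = -36 - 129*n/44 (f(n) = -36 + 9*(n/(144 - 3*4) + n/(-3)) = -36 + 9*(n/(144 - 12) + n*(-⅓)) = -36 + 9*(n/132 - n/3) = -36 + 9*(-43*n/132) = -36 - 129*n/44)
f(Q(-2) - 1*(-5))³ = (-36 - 129*(-2 - 1*(-5))/44)³ = (-36 - 129*(-2 + 5)/44)³ = (-36 - 129/44*3)³ = (-36 - 387/44)³ = (-1971/44)³ = -7657021611/85184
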